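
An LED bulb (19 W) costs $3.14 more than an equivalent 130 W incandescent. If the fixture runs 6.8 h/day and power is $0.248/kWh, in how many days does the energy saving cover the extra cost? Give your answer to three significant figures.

16.8 days

Power saved = 130 − 19 = 111 W
Daily energy saved = 111 W × 6.8 h = 754.8 Wh = 0.7548 kWh
Daily savings = 0.7548 × $0.248 = $0.1872
Payback = $3.14 / $0.1872 per day = 16.77 days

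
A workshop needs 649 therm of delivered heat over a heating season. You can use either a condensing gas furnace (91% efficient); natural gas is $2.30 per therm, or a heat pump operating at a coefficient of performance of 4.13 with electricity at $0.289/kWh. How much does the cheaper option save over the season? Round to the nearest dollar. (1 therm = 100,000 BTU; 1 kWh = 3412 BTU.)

$309

Heat load = 649 therm × 100,000 = 64,900,000 BTU
Gas: input = 64,900,000 / 0.91 = 71,318,681 BTU = 713.2 therm → 713.2 × $2.30 = $1,640.33
Heat pump: 64,900,000 BTU / 3412 = 19,020 kWh heat; / 4.13 = 4,606 kWh in → × $0.289 = $1,331.02
Difference = |$1,640.33 − $1,331.02| = $309.31 ≈ $309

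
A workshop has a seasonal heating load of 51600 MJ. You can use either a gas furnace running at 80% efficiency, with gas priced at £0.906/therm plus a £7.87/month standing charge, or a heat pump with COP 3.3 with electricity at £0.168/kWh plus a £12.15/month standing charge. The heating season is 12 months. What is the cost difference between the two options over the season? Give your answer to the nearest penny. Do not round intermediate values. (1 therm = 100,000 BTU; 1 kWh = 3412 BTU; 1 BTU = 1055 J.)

Heat load = 51600 MJ = 51,600,000,000 J / 1055 = 48,909,953 BTU
Gas: input = 48,909,953 / 0.80 = 61,137,441 BTU = 611.4 therm → 611.4 × £0.906 = £553.91; + 12 × £7.87 standing = £648.35
Heat pump: 48,909,953 BTU / 3412 = 14,330 kWh heat; / 3.3 = 4,344 kWh in → × £0.168 = £729.77; + 12 × £12.15 standing = £875.57
Difference = |£648.35 − £875.57| = £227.22

£227.22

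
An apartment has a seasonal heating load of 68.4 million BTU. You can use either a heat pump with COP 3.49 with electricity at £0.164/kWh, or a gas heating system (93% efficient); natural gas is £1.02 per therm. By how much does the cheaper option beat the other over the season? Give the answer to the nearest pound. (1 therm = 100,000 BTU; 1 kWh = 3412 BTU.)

£192

Heat load = 68.4 × 10⁶ BTU = 68,400,000 BTU
Gas: input = 68,400,000 / 0.930 = 73,548,387 BTU = 735.5 therm → 735.5 × £1.02 = £750.19
Heat pump: 68,400,000 BTU / 3412 = 20,050 kWh heat; / 3.49 = 5,744 kWh in → × £0.164 = £942.03
Difference = |£750.19 − £942.03| = £191.84 ≈ £192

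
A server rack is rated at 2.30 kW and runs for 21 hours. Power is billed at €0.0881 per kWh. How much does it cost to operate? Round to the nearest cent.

€4.26

Energy = 2300 W × 21 h = 48,300 Wh = 48.3 kWh
Cost = 48.3 kWh × €0.0881/kWh = €4.26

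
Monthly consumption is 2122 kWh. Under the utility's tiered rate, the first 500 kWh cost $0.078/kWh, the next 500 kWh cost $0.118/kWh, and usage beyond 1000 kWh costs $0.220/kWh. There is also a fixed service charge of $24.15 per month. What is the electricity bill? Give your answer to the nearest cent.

First 500 kWh × $0.078 = $39.00
Next 500 kWh × $0.118 = $59.00
Remaining 1122 kWh × $0.220 = $246.84
Energy charge = $344.84; + service $24.15 = $368.99

$368.99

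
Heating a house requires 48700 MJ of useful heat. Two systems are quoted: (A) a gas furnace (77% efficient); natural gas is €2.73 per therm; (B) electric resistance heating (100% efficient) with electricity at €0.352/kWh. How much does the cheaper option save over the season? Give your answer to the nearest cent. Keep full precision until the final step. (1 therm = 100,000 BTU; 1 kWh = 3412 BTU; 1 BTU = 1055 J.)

Heat load = 48700 MJ = 48,700,000,000 J / 1055 = 46,161,137 BTU
Gas: input = 46,161,137 / 0.77 = 59,949,529 BTU = 599.5 therm → 599.5 × €2.73 = €1,636.62
Electric: 46,161,137 BTU / 3412 = 13,530 kWh → × €0.352 = €4,762.23
Difference = |€1,636.62 − €4,762.23| = €3,125.61

€3125.61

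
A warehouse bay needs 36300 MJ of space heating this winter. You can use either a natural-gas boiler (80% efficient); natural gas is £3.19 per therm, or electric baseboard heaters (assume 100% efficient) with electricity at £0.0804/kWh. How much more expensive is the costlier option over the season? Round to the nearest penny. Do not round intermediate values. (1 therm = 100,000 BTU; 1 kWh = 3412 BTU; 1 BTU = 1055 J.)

£561.23

Heat load = 36300 MJ = 36,300,000,000 J / 1055 = 34,407,583 BTU
Gas: input = 34,407,583 / 0.80 = 43,009,479 BTU = 430.1 therm → 430.1 × £3.19 = £1,372.00
Electric: 34,407,583 BTU / 3412 = 10,080 kWh → × £0.0804 = £810.78
Difference = |£1,372.00 − £810.78| = £561.23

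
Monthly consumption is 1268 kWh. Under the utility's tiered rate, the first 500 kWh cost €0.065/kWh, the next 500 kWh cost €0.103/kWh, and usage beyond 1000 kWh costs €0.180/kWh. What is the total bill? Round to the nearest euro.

First 500 kWh × €0.065 = €32.50
Next 500 kWh × €0.103 = €51.50
Remaining 268 kWh × €0.180 = €48.24
Total = €132.24 ≈ €132

€132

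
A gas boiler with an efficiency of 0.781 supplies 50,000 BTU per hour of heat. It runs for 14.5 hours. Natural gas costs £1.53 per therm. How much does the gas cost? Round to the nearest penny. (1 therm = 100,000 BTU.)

Heat delivered = 50,000 BTU/h × 14.5 h = 725,000 BTU
Gas input = 725,000 / 0.781 = 928,297 BTU
= 928,297 / 100,000 = 9.283 therm
Cost = 9.283 × £1.53/therm = £14.20

£14.20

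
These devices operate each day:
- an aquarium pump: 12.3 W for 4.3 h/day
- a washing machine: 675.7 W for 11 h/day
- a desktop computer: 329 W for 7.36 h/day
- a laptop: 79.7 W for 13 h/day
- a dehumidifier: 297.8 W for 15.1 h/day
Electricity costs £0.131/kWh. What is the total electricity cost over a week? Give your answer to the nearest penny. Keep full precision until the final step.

£14.16

aquarium pump: 12.3 W × 4.3 h × 7 d = 370 Wh = 0.3702 kWh
washing machine: 675.7 W × 11 h × 7 d = 52,029 Wh = 52.03 kWh
desktop computer: 329 W × 7.36 h × 7 d = 16,950 Wh = 16.95 kWh
laptop: 79.7 W × 13 h × 7 d = 7,253 Wh = 7.253 kWh
dehumidifier: 297.8 W × 15.1 h × 7 d = 31,477 Wh = 31.48 kWh
Total energy = 0.3702 + 52.03 + 16.95 + 7.253 + 31.48 = 108.1 kWh
Cost = 108.1 kWh × £0.131 = £14.16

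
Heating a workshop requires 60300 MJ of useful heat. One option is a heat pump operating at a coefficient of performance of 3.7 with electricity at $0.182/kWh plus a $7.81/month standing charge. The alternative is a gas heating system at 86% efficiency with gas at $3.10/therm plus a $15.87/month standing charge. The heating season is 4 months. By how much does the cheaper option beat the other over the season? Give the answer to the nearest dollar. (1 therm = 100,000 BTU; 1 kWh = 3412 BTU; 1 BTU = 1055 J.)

Heat load = 60300 MJ = 60,300,000,000 J / 1055 = 57,156,398 BTU
Gas: input = 57,156,398 / 0.86 = 66,460,928 BTU = 664.6 therm → 664.6 × $3.10 = $2,060.29; + 4 × $15.87 standing = $2,123.77
Heat pump: 57,156,398 BTU / 3412 = 16,750 kWh heat; / 3.7 = 4,527 kWh in → × $0.182 = $824.00; + 4 × $7.81 standing = $855.24
Difference = |$2,123.77 − $855.24| = $1,268.53 ≈ $1269

$1269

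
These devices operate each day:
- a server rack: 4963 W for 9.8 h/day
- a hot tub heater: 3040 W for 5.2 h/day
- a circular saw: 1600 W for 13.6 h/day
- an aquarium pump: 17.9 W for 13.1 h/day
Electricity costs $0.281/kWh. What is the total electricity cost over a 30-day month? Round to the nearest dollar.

$729

server rack: 4963 W × 9.8 h × 30 d = 1,459,122 Wh = 1,459 kWh
hot tub heater: 3040 W × 5.2 h × 30 d = 474,240 Wh = 474.2 kWh
circular saw: 1600 W × 13.6 h × 30 d = 652,800 Wh = 652.8 kWh
aquarium pump: 17.9 W × 13.1 h × 30 d = 7,035 Wh = 7.035 kWh
Total energy = 1,459 + 474.2 + 652.8 + 7.035 = 2,593 kWh
Cost = 2,593 kWh × $0.281 = $728.69 ≈ $729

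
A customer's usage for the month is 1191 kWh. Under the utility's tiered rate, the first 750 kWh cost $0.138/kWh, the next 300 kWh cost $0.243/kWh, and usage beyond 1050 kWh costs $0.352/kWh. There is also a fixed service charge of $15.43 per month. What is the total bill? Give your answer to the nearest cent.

First 750 kWh × $0.138 = $103.50
Next 300 kWh × $0.243 = $72.90
Remaining 141 kWh × $0.352 = $49.63
Energy charge = $226.03; + service $15.43 = $241.46

$241.46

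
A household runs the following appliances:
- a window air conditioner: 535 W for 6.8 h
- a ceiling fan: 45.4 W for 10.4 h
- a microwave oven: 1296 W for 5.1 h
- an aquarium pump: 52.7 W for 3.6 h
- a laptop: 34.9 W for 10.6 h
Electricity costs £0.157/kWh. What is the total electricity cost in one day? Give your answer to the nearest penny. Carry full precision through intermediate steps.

window air conditioner: 535 W × 6.8 h = 3,638 Wh = 3.638 kWh
ceiling fan: 45.4 W × 10.4 h = 472 Wh = 0.4722 kWh
microwave oven: 1296 W × 5.1 h = 6,610 Wh = 6.61 kWh
aquarium pump: 52.7 W × 3.6 h = 190 Wh = 0.1897 kWh
laptop: 34.9 W × 10.6 h = 370 Wh = 0.3699 kWh
Total energy = 3.638 + 0.4722 + 6.61 + 0.1897 + 0.3699 = 11.28 kWh
Cost = 11.28 kWh × £0.157 = £1.77

£1.77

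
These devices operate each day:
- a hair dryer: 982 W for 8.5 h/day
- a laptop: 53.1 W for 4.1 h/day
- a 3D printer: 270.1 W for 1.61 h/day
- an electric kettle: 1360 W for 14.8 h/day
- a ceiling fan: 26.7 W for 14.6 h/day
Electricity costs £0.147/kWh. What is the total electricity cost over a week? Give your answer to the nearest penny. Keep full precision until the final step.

hair dryer: 982 W × 8.5 h × 7 d = 58,429 Wh = 58.43 kWh
laptop: 53.1 W × 4.1 h × 7 d = 1,524 Wh = 1.524 kWh
3D printer: 270.1 W × 1.61 h × 7 d = 3,044 Wh = 3.044 kWh
electric kettle: 1360 W × 14.8 h × 7 d = 140,896 Wh = 140.9 kWh
ceiling fan: 26.7 W × 14.6 h × 7 d = 2,729 Wh = 2.729 kWh
Total energy = 58.43 + 1.524 + 3.044 + 140.9 + 2.729 = 206.6 kWh
Cost = 206.6 kWh × £0.147 = £30.37

£30.37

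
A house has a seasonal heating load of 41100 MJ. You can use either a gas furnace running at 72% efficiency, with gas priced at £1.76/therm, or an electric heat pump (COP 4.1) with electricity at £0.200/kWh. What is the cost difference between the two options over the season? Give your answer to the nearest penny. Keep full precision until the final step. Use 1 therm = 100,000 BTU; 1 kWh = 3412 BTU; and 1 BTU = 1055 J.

Heat load = 41100 MJ = 41,100,000,000 J / 1055 = 38,957,346 BTU
Gas: input = 38,957,346 / 0.720 = 54,107,425 BTU = 541.1 therm → 541.1 × £1.76 = £952.29
Heat pump: 38,957,346 BTU / 3412 = 11,420 kWh heat; / 4.1 = 2,785 kWh in → × £0.200 = £556.96
Difference = |£952.29 − £556.96| = £395.33

£395.33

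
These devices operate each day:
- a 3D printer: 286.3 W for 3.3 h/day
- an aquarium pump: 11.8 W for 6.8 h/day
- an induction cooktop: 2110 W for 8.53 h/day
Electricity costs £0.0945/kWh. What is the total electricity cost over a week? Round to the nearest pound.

£13

3D printer: 286.3 W × 3.3 h × 7 d = 6,614 Wh = 6.614 kWh
aquarium pump: 11.8 W × 6.8 h × 7 d = 562 Wh = 0.5617 kWh
induction cooktop: 2110 W × 8.53 h × 7 d = 125,988 Wh = 126 kWh
Total energy = 6.614 + 0.5617 + 126 = 133.2 kWh
Cost = 133.2 kWh × £0.0945 = £12.58 ≈ £13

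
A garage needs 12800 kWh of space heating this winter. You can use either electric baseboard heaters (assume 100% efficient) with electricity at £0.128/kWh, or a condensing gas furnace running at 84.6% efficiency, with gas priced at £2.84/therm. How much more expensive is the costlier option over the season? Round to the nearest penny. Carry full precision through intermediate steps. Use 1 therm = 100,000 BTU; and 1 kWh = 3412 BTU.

£172.29

Heat load = 12800 kWh × 3412 = 43,673,600 BTU
Gas: input = 43,673,600 / 0.846 = 51,623,641 BTU = 516.2 therm → 516.2 × £2.84 = £1,466.11
Electric: 43,673,600 BTU / 3412 = 12,800 kWh → × £0.128 = £1,638.40
Difference = |£1,466.11 − £1,638.40| = £172.29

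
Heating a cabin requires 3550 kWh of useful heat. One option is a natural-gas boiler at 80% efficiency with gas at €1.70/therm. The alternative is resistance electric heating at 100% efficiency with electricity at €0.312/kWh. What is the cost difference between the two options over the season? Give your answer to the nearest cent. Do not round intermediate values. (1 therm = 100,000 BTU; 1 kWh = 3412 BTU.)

€850.21

Heat load = 3550 kWh × 3412 = 12,112,600 BTU
Gas: input = 12,112,600 / 0.80 = 15,140,750 BTU = 151.4 therm → 151.4 × €1.70 = €257.39
Electric: 12,112,600 BTU / 3412 = 3,550 kWh → × €0.312 = €1,107.60
Difference = |€257.39 − €1,107.60| = €850.21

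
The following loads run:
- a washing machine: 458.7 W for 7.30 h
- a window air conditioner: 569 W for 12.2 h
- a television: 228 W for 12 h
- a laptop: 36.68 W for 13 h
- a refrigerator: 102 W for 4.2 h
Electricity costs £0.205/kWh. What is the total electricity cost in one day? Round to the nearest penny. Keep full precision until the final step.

£2.86

washing machine: 458.7 W × 7.30 h = 3,349 Wh = 3.349 kWh
window air conditioner: 569 W × 12.2 h = 6,942 Wh = 6.942 kWh
television: 228 W × 12 h = 2,736 Wh = 2.736 kWh
laptop: 36.68 W × 13 h = 477 Wh = 0.4768 kWh
refrigerator: 102 W × 4.2 h = 428 Wh = 0.4284 kWh
Total energy = 3.349 + 6.942 + 2.736 + 0.4768 + 0.4284 = 13.93 kWh
Cost = 13.93 kWh × £0.205 = £2.86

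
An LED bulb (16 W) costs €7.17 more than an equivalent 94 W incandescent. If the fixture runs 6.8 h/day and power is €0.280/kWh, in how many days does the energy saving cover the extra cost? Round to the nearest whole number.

Power saved = 94 − 16 = 78 W
Daily energy saved = 78 W × 6.8 h = 530.4 Wh = 0.5304 kWh
Daily savings = 0.5304 × €0.280 = €0.1485
Payback = €7.17 / €0.1485 per day = 48.28 days

48 days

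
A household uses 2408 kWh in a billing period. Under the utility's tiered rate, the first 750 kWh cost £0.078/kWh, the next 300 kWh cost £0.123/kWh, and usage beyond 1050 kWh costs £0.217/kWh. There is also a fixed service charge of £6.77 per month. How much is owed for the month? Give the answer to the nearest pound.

First 750 kWh × £0.078 = £58.50
Next 300 kWh × £0.123 = £36.90
Remaining 1358 kWh × £0.217 = £294.69
Energy charge = £390.09; + service £6.77 = £396.86 ≈ £397

£397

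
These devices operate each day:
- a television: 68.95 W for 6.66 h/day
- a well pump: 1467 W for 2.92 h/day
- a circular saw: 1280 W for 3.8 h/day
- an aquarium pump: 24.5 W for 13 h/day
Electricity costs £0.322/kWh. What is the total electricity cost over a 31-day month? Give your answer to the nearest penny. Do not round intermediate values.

television: 68.95 W × 6.66 h × 31 d = 14,235 Wh = 14.24 kWh
well pump: 1467 W × 2.92 h × 31 d = 132,793 Wh = 132.8 kWh
circular saw: 1280 W × 3.8 h × 31 d = 150,784 Wh = 150.8 kWh
aquarium pump: 24.5 W × 13 h × 31 d = 9,874 Wh = 9.873 kWh
Total energy = 14.24 + 132.8 + 150.8 + 9.873 = 307.7 kWh
Cost = 307.7 kWh × £0.322 = £99.07

£99.07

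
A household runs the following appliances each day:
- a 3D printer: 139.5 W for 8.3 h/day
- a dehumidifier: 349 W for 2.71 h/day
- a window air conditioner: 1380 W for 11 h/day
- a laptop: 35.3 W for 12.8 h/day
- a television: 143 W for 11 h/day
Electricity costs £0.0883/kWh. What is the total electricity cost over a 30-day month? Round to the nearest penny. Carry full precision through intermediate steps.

3D printer: 139.5 W × 8.3 h × 30 d = 34,736 Wh = 34.74 kWh
dehumidifier: 349 W × 2.71 h × 30 d = 28,374 Wh = 28.37 kWh
window air conditioner: 1380 W × 11 h × 30 d = 455,400 Wh = 455.4 kWh
laptop: 35.3 W × 12.8 h × 30 d = 13,555 Wh = 13.56 kWh
television: 143 W × 11 h × 30 d = 47,190 Wh = 47.19 kWh
Total energy = 34.74 + 28.37 + 455.4 + 13.56 + 47.19 = 579.3 kWh
Cost = 579.3 kWh × £0.0883 = £51.15

£51.15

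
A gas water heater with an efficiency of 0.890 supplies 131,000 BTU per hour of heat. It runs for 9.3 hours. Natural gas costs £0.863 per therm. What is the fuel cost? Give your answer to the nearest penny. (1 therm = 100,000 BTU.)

£11.81

Heat delivered = 131,000 BTU/h × 9.3 h = 1,218,300 BTU
Gas input = 1,218,300 / 0.890 = 1,368,876 BTU
= 1,368,876 / 100,000 = 13.69 therm
Cost = 13.69 × £0.863/therm = £11.81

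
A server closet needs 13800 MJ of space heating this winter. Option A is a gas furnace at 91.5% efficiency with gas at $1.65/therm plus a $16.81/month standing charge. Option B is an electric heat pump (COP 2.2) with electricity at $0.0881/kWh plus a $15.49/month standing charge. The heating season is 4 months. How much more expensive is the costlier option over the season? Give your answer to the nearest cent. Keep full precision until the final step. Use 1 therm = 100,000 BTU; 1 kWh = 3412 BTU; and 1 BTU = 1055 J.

$87.64

Heat load = 13800 MJ = 13,800,000,000 J / 1055 = 13,080,569 BTU
Gas: input = 13,080,569 / 0.915 = 14,295,704 BTU = 143 therm → 143 × $1.65 = $235.88; + 4 × $16.81 standing = $303.12
Heat pump: 13,080,569 BTU / 3412 = 3,834 kWh heat; / 2.2 = 1,743 kWh in → × $0.0881 = $153.52; + 4 × $15.49 standing = $215.48
Difference = |$303.12 − $215.48| = $87.64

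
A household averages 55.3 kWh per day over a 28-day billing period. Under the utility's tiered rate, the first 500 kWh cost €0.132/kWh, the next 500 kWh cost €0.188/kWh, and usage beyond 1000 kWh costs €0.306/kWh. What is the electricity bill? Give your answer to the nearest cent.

Usage = 55.3 kWh/day × 28 days = 1548.4 kWh
First 500 kWh × €0.132 = €66.00
Next 500 kWh × €0.188 = €94.00
Remaining 548.4 kWh × €0.306 = €167.81
Total = €327.81

€327.81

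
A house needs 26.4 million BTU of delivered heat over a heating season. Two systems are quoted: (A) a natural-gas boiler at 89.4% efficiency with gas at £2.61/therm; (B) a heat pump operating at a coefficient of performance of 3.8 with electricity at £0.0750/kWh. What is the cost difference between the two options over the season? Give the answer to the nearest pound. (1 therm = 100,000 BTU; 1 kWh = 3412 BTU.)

£618

Heat load = 26.4 × 10⁶ BTU = 26,400,000 BTU
Gas: input = 26,400,000 / 0.894 = 29,530,201 BTU = 295.3 therm → 295.3 × £2.61 = £770.74
Heat pump: 26,400,000 BTU / 3412 = 7,737 kWh heat; / 3.8 = 2,036 kWh in → × £0.0750 = £152.71
Difference = |£770.74 − £152.71| = £618.03 ≈ £618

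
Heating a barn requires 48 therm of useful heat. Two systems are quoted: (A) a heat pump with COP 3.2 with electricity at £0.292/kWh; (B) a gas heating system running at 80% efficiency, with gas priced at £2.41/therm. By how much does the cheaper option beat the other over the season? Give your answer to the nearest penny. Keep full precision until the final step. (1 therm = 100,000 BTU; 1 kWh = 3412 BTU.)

£16.23

Heat load = 48 therm × 100,000 = 4,800,000 BTU
Gas: input = 4,800,000 / 0.80 = 6,000,000 BTU = 60 therm → 60 × £2.41 = £144.60
Heat pump: 4,800,000 BTU / 3412 = 1,407 kWh heat; / 3.2 = 439.6 kWh in → × £0.292 = £128.37
Difference = |£144.60 − £128.37| = £16.23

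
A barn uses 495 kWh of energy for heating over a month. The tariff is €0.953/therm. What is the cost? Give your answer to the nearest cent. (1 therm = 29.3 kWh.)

€16.10

495 kWh × (0.03413 therm/kWh) = 16.89 therm
Cost = 16.89 therm × €0.953/therm = €16.10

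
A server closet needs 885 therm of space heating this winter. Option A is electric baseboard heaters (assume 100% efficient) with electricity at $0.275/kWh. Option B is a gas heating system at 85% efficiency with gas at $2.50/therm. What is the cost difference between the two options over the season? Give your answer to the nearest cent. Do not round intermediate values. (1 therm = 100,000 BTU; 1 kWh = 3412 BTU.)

Heat load = 885 therm × 100,000 = 88,500,000 BTU
Gas: input = 88,500,000 / 0.85 = 104,117,647 BTU = 1,041 therm → 1,041 × $2.50 = $2,602.94
Electric: 88,500,000 BTU / 3412 = 25,940 kWh → × $0.275 = $7,132.91
Difference = |$2,602.94 − $7,132.91| = $4,529.97

$4529.97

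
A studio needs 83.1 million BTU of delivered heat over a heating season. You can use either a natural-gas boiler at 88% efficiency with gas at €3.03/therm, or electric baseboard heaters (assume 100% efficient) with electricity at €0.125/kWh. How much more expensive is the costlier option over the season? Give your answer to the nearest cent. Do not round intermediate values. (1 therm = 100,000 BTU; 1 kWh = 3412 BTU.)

Heat load = 83.1 × 10⁶ BTU = 83,100,000 BTU
Gas: input = 83,100,000 / 0.880 = 94,431,818 BTU = 944.3 therm → 944.3 × €3.03 = €2,861.28
Electric: 83,100,000 BTU / 3412 = 24,360 kWh → × €0.125 = €3,044.40
Difference = |€2,861.28 − €3,044.40| = €183.12

€183.12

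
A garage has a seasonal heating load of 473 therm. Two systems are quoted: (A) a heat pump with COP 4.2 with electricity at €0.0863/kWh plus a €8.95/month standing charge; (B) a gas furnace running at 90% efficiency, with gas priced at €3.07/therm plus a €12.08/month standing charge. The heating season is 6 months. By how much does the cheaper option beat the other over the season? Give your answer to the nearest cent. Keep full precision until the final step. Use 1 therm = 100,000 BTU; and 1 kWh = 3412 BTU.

€1347.39

Heat load = 473 therm × 100,000 = 47,300,000 BTU
Gas: input = 47,300,000 / 0.90 = 52,555,556 BTU = 525.6 therm → 525.6 × €3.07 = €1,613.46; + 6 × €12.08 standing = €1,685.94
Heat pump: 47,300,000 BTU / 3412 = 13,860 kWh heat; / 4.2 = 3,301 kWh in → × €0.0863 = €284.85; + 6 × €8.95 standing = €338.55
Difference = |€1,685.94 − €338.55| = €1,347.39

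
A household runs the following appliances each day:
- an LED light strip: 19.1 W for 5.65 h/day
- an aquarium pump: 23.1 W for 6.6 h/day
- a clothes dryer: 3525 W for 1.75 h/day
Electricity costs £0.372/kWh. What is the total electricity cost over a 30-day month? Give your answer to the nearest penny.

£71.75

LED light strip: 19.1 W × 5.65 h × 30 d = 3,237 Wh = 3.237 kWh
aquarium pump: 23.1 W × 6.6 h × 30 d = 4,574 Wh = 4.574 kWh
clothes dryer: 3525 W × 1.75 h × 30 d = 185,062 Wh = 185.1 kWh
Total energy = 3.237 + 4.574 + 185.1 = 192.9 kWh
Cost = 192.9 kWh × £0.372 = £71.75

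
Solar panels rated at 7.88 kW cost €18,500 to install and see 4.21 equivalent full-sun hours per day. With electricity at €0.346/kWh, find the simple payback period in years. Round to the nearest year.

Daily generation = 7.88 kW × 4.21 h = 33.17 kWh
Annual generation = 33.17 × 365 = 12109 kWh
Annual savings = 12109 × €0.346 = €4,189.65
Payback = €18,500 / €4,189.65 = 4.42 years

4 years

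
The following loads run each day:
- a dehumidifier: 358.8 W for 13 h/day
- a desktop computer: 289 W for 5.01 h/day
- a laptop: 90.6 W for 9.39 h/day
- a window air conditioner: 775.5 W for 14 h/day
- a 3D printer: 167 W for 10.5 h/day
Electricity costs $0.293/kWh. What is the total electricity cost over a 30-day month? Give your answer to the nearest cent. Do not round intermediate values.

dehumidifier: 358.8 W × 13 h × 30 d = 139,932 Wh = 139.9 kWh
desktop computer: 289 W × 5.01 h × 30 d = 43,437 Wh = 43.44 kWh
laptop: 90.6 W × 9.39 h × 30 d = 25,522 Wh = 25.52 kWh
window air conditioner: 775.5 W × 14 h × 30 d = 325,710 Wh = 325.7 kWh
3D printer: 167 W × 10.5 h × 30 d = 52,605 Wh = 52.6 kWh
Total energy = 139.9 + 43.44 + 25.52 + 325.7 + 52.6 = 587.2 kWh
Cost = 587.2 kWh × $0.293 = $172.05

$172.05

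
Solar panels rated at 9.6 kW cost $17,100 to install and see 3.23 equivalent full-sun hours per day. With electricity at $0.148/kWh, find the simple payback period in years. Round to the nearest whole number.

Daily generation = 9.6 kW × 3.23 h = 31.01 kWh
Annual generation = 31.01 × 365 = 11318 kWh
Annual savings = 11318 × $0.148 = $1,675.05
Payback = $17,100 / $1,675.05 = 10.2 years

10 years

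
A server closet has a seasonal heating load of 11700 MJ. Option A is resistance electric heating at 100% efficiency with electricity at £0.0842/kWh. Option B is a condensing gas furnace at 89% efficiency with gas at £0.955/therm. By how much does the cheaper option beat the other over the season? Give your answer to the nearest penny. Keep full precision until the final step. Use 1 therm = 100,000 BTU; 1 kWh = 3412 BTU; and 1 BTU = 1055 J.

Heat load = 11700 MJ = 11,700,000,000 J / 1055 = 11,090,047 BTU
Gas: input = 11,090,047 / 0.890 = 12,460,727 BTU = 124.6 therm → 124.6 × £0.955 = £119.00
Electric: 11,090,047 BTU / 3412 = 3,250 kWh → × £0.0842 = £273.68
Difference = |£119.00 − £273.68| = £154.68

£154.68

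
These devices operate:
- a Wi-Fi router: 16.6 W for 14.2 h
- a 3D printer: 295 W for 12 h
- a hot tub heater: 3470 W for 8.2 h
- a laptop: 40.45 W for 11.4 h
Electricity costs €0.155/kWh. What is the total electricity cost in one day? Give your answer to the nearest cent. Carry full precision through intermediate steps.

Wi-Fi router: 16.6 W × 14.2 h = 236 Wh = 0.2357 kWh
3D printer: 295 W × 12 h = 3,540 Wh = 3.54 kWh
hot tub heater: 3470 W × 8.2 h = 28,454 Wh = 28.45 kWh
laptop: 40.45 W × 11.4 h = 461 Wh = 0.4611 kWh
Total energy = 0.2357 + 3.54 + 28.45 + 0.4611 = 32.69 kWh
Cost = 32.69 kWh × €0.155 = €5.07

€5.07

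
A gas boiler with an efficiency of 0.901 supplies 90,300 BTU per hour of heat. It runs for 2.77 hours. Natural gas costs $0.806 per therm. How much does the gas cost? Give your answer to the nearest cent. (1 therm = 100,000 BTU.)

Heat delivered = 90,300 BTU/h × 2.77 h = 250,131 BTU
Gas input = 250,131 / 0.901 = 277,615 BTU
= 277,615 / 100,000 = 2.776 therm
Cost = 2.776 × $0.806/therm = $2.24

$2.24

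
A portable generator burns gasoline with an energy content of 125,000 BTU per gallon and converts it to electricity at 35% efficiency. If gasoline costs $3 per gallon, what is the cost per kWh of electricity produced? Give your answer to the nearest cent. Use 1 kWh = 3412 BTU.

$0.23

Electrical output per gallon = 125,000 BTU × 0.35 / 3412 BTU/kWh = 12.82 kWh
Cost per kWh = $3 / 12.82 kWh = $0.234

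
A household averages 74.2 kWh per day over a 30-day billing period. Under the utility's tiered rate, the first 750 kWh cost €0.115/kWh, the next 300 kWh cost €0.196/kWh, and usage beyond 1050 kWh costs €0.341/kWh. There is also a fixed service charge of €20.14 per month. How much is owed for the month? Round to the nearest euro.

Usage = 74.2 kWh/day × 30 days = 2226 kWh
First 750 kWh × €0.115 = €86.25
Next 300 kWh × €0.196 = €58.80
Remaining 1176 kWh × €0.341 = €401.02
Energy charge = €546.07; + service €20.14 = €566.21 ≈ €566

€566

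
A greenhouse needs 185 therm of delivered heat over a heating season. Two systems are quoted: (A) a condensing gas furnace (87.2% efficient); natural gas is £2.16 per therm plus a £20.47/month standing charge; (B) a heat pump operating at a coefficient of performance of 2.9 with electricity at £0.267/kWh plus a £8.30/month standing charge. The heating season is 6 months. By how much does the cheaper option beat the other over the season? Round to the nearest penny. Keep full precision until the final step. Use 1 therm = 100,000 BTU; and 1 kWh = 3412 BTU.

£32.08

Heat load = 185 therm × 100,000 = 18,500,000 BTU
Gas: input = 18,500,000 / 0.872 = 21,215,596 BTU = 212.2 therm → 212.2 × £2.16 = £458.26; + 6 × £20.47 standing = £581.08
Heat pump: 18,500,000 BTU / 3412 = 5,422 kWh heat; / 2.9 = 1,870 kWh in → × £0.267 = £499.20; + 6 × £8.30 standing = £549.00
Difference = |£581.08 − £549.00| = £32.08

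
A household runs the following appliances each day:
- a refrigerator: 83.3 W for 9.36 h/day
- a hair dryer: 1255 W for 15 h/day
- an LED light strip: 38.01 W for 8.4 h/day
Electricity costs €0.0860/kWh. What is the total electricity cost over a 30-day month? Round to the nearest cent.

€51.40

refrigerator: 83.3 W × 9.36 h × 30 d = 23,391 Wh = 23.39 kWh
hair dryer: 1255 W × 15 h × 30 d = 564,750 Wh = 564.8 kWh
LED light strip: 38.01 W × 8.4 h × 30 d = 9,579 Wh = 9.579 kWh
Total energy = 23.39 + 564.8 + 9.579 = 597.7 kWh
Cost = 597.7 kWh × €0.0860 = €51.40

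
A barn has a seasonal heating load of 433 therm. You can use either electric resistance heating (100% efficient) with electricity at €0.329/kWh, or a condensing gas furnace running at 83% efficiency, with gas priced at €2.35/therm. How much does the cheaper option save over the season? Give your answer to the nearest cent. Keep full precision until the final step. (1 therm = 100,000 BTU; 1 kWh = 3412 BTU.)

Heat load = 433 therm × 100,000 = 43,300,000 BTU
Gas: input = 43,300,000 / 0.83 = 52,168,675 BTU = 521.7 therm → 521.7 × €2.35 = €1,225.96
Electric: 43,300,000 BTU / 3412 = 12,690 kWh → × €0.329 = €4,175.18
Difference = |€1,225.96 − €4,175.18| = €2,949.21

€2949.21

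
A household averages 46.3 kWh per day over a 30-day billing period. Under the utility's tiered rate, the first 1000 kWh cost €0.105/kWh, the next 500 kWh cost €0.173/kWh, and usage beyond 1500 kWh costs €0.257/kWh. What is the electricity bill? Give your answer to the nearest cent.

Usage = 46.3 kWh/day × 30 days = 1389 kWh
First 1000 kWh × €0.105 = €105.00
Next 389 kWh × €0.173 = €67.30
Remaining tier: 0 kWh (not reached)
Total = €172.30

€172.30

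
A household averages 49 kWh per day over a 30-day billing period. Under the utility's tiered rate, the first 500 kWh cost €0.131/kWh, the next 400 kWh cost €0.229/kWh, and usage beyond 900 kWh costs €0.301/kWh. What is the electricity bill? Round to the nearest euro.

€329

Usage = 49 kWh/day × 30 days = 1470 kWh
First 500 kWh × €0.131 = €65.50
Next 400 kWh × €0.229 = €91.60
Remaining 570 kWh × €0.301 = €171.57
Total = €328.67 ≈ €329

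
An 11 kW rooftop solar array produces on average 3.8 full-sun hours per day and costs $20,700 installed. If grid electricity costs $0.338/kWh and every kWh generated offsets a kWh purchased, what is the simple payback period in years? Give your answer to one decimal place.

4.0 years

Daily generation = 11 kW × 3.8 h = 41.8 kWh
Annual generation = 41.8 × 365 = 15257 kWh
Annual savings = 15257 × $0.338 = $5,156.87
Payback = $20,700 / $5,156.87 = 4.01 years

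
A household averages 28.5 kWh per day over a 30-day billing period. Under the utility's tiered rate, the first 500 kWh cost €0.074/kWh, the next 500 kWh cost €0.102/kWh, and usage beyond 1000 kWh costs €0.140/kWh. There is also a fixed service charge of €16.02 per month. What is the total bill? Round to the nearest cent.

€89.23

Usage = 28.5 kWh/day × 30 days = 855 kWh
First 500 kWh × €0.074 = €37.00
Next 355 kWh × €0.102 = €36.21
Remaining tier: 0 kWh (not reached)
Energy charge = €73.21; + service €16.02 = €89.23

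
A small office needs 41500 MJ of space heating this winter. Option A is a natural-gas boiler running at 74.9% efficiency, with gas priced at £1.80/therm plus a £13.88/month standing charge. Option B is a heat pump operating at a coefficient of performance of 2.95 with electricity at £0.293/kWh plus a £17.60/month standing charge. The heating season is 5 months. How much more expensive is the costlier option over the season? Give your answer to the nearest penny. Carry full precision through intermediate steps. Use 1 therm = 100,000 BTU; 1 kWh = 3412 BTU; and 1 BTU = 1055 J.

Heat load = 41500 MJ = 41,500,000,000 J / 1055 = 39,336,493 BTU
Gas: input = 39,336,493 / 0.749 = 52,518,682 BTU = 525.2 therm → 525.2 × £1.80 = £945.34; + 5 × £13.88 standing = £1,014.74
Heat pump: 39,336,493 BTU / 3412 = 11,530 kWh heat; / 2.95 = 3,908 kWh in → × £0.293 = £1,145.07; + 5 × £17.60 standing = £1,233.07
Difference = |£1,014.74 − £1,233.07| = £218.33

£218.33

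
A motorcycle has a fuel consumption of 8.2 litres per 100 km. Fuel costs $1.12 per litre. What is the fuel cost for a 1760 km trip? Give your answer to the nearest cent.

Fuel = 8.2 L/100 km × 1760 km / 100 = 144.3 L
Cost = 144.3 L × $1.12/L = $161.64

$161.64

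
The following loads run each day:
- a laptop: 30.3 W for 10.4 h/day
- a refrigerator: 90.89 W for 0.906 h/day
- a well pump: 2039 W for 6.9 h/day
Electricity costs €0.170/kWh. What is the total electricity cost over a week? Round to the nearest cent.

laptop: 30.3 W × 10.4 h × 7 d = 2,206 Wh = 2.206 kWh
refrigerator: 90.89 W × 0.906 h × 7 d = 576 Wh = 0.5764 kWh
well pump: 2039 W × 6.9 h × 7 d = 98,484 Wh = 98.48 kWh
Total energy = 2.206 + 0.5764 + 98.48 = 101.3 kWh
Cost = 101.3 kWh × €0.170 = €17.22

€17.22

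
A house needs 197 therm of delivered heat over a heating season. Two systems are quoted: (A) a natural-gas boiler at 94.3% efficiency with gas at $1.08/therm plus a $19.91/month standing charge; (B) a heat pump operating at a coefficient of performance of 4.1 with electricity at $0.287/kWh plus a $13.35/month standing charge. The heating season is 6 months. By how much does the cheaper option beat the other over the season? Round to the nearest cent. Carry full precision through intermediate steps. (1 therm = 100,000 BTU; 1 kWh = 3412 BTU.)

Heat load = 197 therm × 100,000 = 19,700,000 BTU
Gas: input = 19,700,000 / 0.943 = 20,890,774 BTU = 208.9 therm → 208.9 × $1.08 = $225.62; + 6 × $19.91 standing = $345.08
Heat pump: 19,700,000 BTU / 3412 = 5,774 kWh heat; / 4.1 = 1,408 kWh in → × $0.287 = $404.16; + 6 × $13.35 standing = $484.26
Difference = |$345.08 − $484.26| = $139.18

$139.18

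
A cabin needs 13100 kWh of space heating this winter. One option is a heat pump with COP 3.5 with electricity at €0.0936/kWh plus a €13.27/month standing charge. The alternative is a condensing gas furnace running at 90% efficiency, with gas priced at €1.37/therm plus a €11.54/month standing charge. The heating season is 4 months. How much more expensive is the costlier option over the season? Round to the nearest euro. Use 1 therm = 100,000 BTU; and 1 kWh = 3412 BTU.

Heat load = 13100 kWh × 3412 = 44,697,200 BTU
Gas: input = 44,697,200 / 0.90 = 49,663,556 BTU = 496.6 therm → 496.6 × €1.37 = €680.39; + 4 × €11.54 standing = €726.55
Heat pump: 44,697,200 BTU / 3412 = 13,100 kWh heat; / 3.5 = 3,743 kWh in → × €0.0936 = €350.33; + 4 × €13.27 standing = €403.41
Difference = |€726.55 − €403.41| = €323.14 ≈ €323

€323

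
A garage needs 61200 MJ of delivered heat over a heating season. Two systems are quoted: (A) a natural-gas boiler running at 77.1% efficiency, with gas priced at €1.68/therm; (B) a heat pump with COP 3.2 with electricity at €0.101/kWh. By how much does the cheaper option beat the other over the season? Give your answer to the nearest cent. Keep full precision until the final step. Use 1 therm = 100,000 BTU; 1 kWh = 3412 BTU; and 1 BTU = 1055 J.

€727.41

Heat load = 61200 MJ = 61,200,000,000 J / 1055 = 58,009,479 BTU
Gas: input = 58,009,479 / 0.771 = 75,239,272 BTU = 752.4 therm → 752.4 × €1.68 = €1,264.02
Heat pump: 58,009,479 BTU / 3412 = 17,000 kWh heat; / 3.2 = 5,313 kWh in → × €0.101 = €536.61
Difference = |€1,264.02 − €536.61| = €727.41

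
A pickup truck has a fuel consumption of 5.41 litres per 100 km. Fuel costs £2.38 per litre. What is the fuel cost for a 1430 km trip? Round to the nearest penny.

£184.12

Fuel = 5.41 L/100 km × 1430 km / 100 = 77.36 L
Cost = 77.36 L × £2.38/L = £184.12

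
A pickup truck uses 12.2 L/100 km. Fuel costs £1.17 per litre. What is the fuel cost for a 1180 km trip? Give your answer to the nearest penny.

£168.43

Fuel = 12.2 L/100 km × 1180 km / 100 = 144 L
Cost = 144 L × £1.17/L = £168.43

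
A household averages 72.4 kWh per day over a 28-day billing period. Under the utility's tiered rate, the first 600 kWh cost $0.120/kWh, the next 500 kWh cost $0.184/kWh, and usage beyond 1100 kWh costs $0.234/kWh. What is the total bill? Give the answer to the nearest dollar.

$381

Usage = 72.4 kWh/day × 28 days = 2027.2 kWh
First 600 kWh × $0.120 = $72.00
Next 500 kWh × $0.184 = $92.00
Remaining 927.2 kWh × $0.234 = $216.96
Total = $380.96 ≈ $381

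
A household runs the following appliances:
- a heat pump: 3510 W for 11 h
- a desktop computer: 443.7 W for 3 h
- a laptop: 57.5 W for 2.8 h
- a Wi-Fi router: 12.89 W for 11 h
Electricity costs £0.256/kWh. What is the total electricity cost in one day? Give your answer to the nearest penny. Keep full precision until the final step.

heat pump: 3510 W × 11 h = 38,610 Wh = 38.61 kWh
desktop computer: 443.7 W × 3 h = 1,331 Wh = 1.331 kWh
laptop: 57.5 W × 2.8 h = 161 Wh = 0.161 kWh
Wi-Fi router: 12.89 W × 11 h = 142 Wh = 0.1418 kWh
Total energy = 38.61 + 1.331 + 0.161 + 0.1418 = 40.24 kWh
Cost = 40.24 kWh × £0.256 = £10.30

£10.30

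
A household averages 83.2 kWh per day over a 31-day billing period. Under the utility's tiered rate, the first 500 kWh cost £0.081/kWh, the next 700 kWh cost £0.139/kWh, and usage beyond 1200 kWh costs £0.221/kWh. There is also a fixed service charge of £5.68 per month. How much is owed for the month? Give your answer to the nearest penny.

£448.28

Usage = 83.2 kWh/day × 31 days = 2579.2 kWh
First 500 kWh × £0.081 = £40.50
Next 700 kWh × £0.139 = £97.30
Remaining 1379.2 kWh × £0.221 = £304.80
Energy charge = £442.60; + service £5.68 = £448.28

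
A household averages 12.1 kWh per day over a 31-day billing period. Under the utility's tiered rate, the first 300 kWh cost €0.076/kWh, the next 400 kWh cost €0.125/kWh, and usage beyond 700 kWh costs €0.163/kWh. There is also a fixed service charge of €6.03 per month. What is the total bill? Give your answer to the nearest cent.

Usage = 12.1 kWh/day × 31 days = 375.1 kWh
First 300 kWh × €0.076 = €22.80
Next 75.1 kWh × €0.125 = €9.39
Remaining tier: 0 kWh (not reached)
Energy charge = €32.19; + service €6.03 = €38.22

€38.22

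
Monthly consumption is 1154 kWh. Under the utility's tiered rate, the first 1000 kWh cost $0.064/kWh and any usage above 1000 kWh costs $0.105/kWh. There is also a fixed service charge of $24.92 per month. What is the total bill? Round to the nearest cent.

$105.09

First 1000 kWh × $0.064 = $64.00
Remaining 154 kWh × $0.105 = $16.17
Energy charge = $80.17; + service $24.92 = $105.09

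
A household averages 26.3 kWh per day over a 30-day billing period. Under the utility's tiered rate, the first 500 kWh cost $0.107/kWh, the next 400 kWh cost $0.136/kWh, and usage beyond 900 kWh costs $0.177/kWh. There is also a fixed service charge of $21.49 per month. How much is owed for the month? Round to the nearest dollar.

Usage = 26.3 kWh/day × 30 days = 789 kWh
First 500 kWh × $0.107 = $53.50
Next 289 kWh × $0.136 = $39.30
Remaining tier: 0 kWh (not reached)
Energy charge = $92.80; + service $21.49 = $114.29 ≈ $114

$114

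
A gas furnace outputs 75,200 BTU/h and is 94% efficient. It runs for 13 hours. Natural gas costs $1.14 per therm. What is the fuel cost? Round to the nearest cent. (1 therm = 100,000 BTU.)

Heat delivered = 75,200 BTU/h × 13 h = 977,600 BTU
Gas input = 977,600 / 0.94 = 1,040,000 BTU
= 1,040,000 / 100,000 = 10.4 therm
Cost = 10.4 × $1.14/therm = $11.86

$11.86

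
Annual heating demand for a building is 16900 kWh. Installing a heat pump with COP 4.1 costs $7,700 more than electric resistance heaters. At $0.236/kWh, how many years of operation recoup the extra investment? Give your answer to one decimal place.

2.6 years

Resistance: 16900 kWh × $0.236 = $3,988.40/yr
Heat pump: 16900 / 4.1 = 4122 kWh in → × $0.236 = $972.78/yr
Annual savings = $3,015.62
Payback = $7,700 / $3,015.62 = 2.55 years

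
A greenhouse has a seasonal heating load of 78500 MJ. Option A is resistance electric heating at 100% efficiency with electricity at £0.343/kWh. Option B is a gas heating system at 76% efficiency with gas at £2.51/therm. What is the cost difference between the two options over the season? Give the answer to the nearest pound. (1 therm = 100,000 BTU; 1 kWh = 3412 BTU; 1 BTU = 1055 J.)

Heat load = 78500 MJ = 78,500,000,000 J / 1055 = 74,407,583 BTU
Gas: input = 74,407,583 / 0.76 = 97,904,714 BTU = 979 therm → 979 × £2.51 = £2,457.41
Electric: 74,407,583 BTU / 3412 = 21,810 kWh → × £0.343 = £7,480.01
Difference = |£2,457.41 − £7,480.01| = £5,022.60 ≈ £5023

£5023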